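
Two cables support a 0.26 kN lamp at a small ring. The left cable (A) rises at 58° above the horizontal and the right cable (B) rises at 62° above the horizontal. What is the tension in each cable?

ΣF_x = 0: −T_A·cos58° + T_B·cos62° = 0 → T_B = 1.12876·T_A.
ΣF_y = 0: T_A·sin58° + T_B·sin62° = 0.26.
Substitute: T_A·(0.848048 + 1.12876·0.882948) = 0.26 → T_A = 0.140946 ≈ 0.1409 kN.
Then T_B = 1.12876 × 0.140946 = 0.1591 kN.

T_A = 0.1409 kN, T_B = 0.1591 kN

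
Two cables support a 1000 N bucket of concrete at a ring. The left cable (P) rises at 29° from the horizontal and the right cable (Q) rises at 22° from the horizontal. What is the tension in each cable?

ΣF_x = 0: −T_P·cos29° + T_Q·cos22° = 0 → T_Q = 0.943308·T_P.
ΣF_y = 0: T_P·sin29° + T_Q·sin22° = 1000.
Substitute: T_P·(0.48481 + 0.943308·0.374607) = 1000 → T_P = 1193.06 ≈ 1193 N.
Then T_Q = 0.943308 × 1193.06 = 1125 N.

T_P = 1193 N, T_Q = 1125 N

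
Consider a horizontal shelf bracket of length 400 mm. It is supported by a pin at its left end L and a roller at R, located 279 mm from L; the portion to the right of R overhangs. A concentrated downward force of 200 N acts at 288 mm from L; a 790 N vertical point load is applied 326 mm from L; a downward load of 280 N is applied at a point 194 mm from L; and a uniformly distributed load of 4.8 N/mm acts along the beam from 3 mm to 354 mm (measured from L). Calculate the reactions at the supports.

Resultant of the distributed load: 4.8 × 351 = 1684.8 N at 178.5 mm from L.
ΣM about L: R_y·279 − 200·288 − 790·326 − 280·194 − (4.8·351)·178.5 = 0 → R_y = 670196.8/279 = 2402.14 ≈ 2402 N.
ΣF_y = 0: L_y + 2402.14 − 200 − 790 − 280 − 4.8·351 = 0 → L_y = 552.7 N.
ΣF_x = 0: no horizontal applied forces, so L_x = 0.

L_x = 0, L_y = 552.7 N, R_y = 2402 N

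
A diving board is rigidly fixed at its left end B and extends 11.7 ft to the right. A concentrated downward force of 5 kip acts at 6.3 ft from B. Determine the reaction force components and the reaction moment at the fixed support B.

B_x = 0, B_y = 5.000 kip, M_B = 31.50 kip·ft

ΣF_x = 0: B_x = 0.
ΣF_y = 0: B_y − 5 = 0 → B_y = 5.000 kip.
ΣM about B: M_B − 5·6.3 = 0 → M_B = 31.50 kip·ft.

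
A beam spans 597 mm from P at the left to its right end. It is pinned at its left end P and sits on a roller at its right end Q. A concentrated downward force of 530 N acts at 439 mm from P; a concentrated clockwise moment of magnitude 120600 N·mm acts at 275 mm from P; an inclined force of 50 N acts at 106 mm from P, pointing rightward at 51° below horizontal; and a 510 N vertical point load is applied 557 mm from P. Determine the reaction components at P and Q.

P_x = -31.47 N, P_y = 4.387 N, Q_y = 1074 N

ΣM about P: Q_y·597 − 530·439 − 120600 − 50·sin51°·106 − 510·557 = 0 → Q_y = 641459/597 = 1074.47 ≈ 1074 N.
ΣF_y = 0: P_y + 1074.47 − 530 − 50·sin51° − 510 = 0 → P_y = 4.387 N.
ΣF_x = 0: P_x + 50·cos51° = 0 → P_x = -31.47 N.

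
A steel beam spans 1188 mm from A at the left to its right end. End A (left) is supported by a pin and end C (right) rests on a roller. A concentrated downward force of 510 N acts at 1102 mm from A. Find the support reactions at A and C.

Taking moments about A: C_y·1188 − 510·1102 = 0 → C_y = 562020/1188 = 473.081 ≈ 473.1 N.
ΣF_y = 0: A_y + 473.081 − 510 = 0 → A_y = 36.92 N.
ΣF_x = 0: no horizontal applied forces, so A_x = 0.

A_x = 0, A_y = 36.92 N, C_y = 473.1 N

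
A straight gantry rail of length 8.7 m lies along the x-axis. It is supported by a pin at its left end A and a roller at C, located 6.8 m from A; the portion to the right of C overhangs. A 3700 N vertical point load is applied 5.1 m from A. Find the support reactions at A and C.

A_x = 0, A_y = 925.0 N, C_y = 2775 N

ΣM about A: C_y·6.8 − 3700·5.1 = 0 → C_y = 18870/6.8 = 2775 N.
ΣF_y = 0: A_y + 2775 − 3700 = 0 → A_y = 925.0 N.
ΣF_x = 0: no horizontal applied forces, so A_x = 0.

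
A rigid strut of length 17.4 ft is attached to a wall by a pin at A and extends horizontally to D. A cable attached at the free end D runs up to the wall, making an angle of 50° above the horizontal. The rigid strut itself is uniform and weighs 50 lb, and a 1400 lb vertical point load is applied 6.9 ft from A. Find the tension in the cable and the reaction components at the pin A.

ΣM about A: T·sin50°·17.4 − 50·8.7 − 1400·6.9 = 0 → T = 10095/(17.4·0.766044) = 757.362 ≈ 757.4 lb.
ΣF_x = 0: A_x − T·cos50° = 0 → A_x = 757.362 × 0.642788 = 486.8 lb.
ΣF_y = 0: A_y + T·sin50° − 50 − 1400 = 0 → A_y = 1450 − 757.362 × 0.766044 = 869.8 lb.

T = 757.4 lb, A_x = 486.8 lb, A_y = 869.8 lb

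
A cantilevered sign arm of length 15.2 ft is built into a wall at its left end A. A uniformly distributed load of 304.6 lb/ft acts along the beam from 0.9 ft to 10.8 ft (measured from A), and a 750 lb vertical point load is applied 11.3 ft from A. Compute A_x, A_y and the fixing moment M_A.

Resultant of the distributed load: 304.6 × 9.9 = 3015.54 lb at 5.85 ft from A.
ΣF_x = 0: A_x = 0.
ΣF_y = 0: A_y − 304.6·9.9 − 750 = 0 → A_y = 3766 lb.
ΣM about A: M_A − (304.6·9.9)·5.85 − 750·11.3 = 0 → M_A = 26120 lb·ft.

A_x = 0, A_y = 3766 lb, M_A = 26120 lb·ft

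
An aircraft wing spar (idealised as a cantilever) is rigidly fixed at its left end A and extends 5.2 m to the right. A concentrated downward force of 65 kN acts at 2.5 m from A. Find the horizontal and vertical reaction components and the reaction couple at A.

ΣF_x = 0: A_x = 0.
ΣF_y = 0: A_y − 65 = 0 → A_y = 65.00 kN.
ΣM about A: M_A − 65·2.5 = 0 → M_A = 162.5 kN·m.

A_x = 0, A_y = 65.00 kN, M_A = 162.5 kN·m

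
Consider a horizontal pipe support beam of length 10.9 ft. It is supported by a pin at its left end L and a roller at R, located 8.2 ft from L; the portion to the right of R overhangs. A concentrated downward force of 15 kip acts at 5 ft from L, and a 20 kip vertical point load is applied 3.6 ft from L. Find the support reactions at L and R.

L_x = 0, L_y = 17.07 kip, R_y = 17.93 kip

Taking moments about L: R_y·8.2 − 15·5 − 20·3.6 = 0 → R_y = 147/8.2 = 17.9268 ≈ 17.93 kip.
ΣF_y = 0: L_y + 17.9268 − 15 − 20 = 0 → L_y = 17.07 kip.
ΣF_x = 0: no horizontal applied forces, so L_x = 0.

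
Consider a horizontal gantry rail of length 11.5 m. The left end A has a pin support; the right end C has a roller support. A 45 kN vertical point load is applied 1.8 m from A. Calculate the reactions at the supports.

ΣM about A: C_y·11.5 − 45·1.8 = 0 → C_y = 81/11.5 = 7.04348 ≈ 7.043 kN.
ΣF_y = 0: A_y + 7.04348 − 45 = 0 → A_y = 37.96 kN.
ΣF_x = 0: no horizontal applied forces, so A_x = 0.

A_x = 0, A_y = 37.96 kN, C_y = 7.043 kN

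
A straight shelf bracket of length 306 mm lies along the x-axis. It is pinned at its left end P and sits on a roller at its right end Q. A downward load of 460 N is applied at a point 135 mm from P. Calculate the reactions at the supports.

Taking moments about P: Q_y·306 − 460·135 = 0 → Q_y = 62100/306 = 202.941 ≈ 202.9 N.
ΣF_y = 0: P_y + 202.941 − 460 = 0 → P_y = 257.1 N.
ΣF_x = 0: no horizontal applied forces, so P_x = 0.

P_x = 0, P_y = 257.1 N, Q_y = 202.9 N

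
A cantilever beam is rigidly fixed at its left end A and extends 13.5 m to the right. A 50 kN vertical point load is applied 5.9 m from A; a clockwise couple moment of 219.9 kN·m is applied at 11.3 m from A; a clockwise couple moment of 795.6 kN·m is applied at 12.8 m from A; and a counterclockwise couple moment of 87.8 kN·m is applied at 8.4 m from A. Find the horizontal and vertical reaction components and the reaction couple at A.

ΣF_x = 0: A_x = 0.
ΣF_y = 0: A_y − 50 = 0 → A_y = 50.00 kN.
ΣM about A: M_A − 50·5.9 − 219.9 − 795.6 + 87.8 = 0 → M_A = 1223 kN·m.

A_x = 0, A_y = 50.00 kN, M_A = 1223 kN·m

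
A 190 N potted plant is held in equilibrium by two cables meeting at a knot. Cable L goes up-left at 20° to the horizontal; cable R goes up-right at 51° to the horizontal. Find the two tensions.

T_L = 126.5 N, T_R = 188.8 N

ΣF_x = 0: −T_L·cos20° + T_R·cos51° = 0 → T_R = 1.49319·T_L.
ΣF_y = 0: T_L·sin20° + T_R·sin51° = 190.
Substitute: T_L·(0.34202 + 1.49319·0.777146) = 190 → T_L = 126.46 ≈ 126.5 N.
Then T_R = 1.49319 × 126.46 = 188.8 N.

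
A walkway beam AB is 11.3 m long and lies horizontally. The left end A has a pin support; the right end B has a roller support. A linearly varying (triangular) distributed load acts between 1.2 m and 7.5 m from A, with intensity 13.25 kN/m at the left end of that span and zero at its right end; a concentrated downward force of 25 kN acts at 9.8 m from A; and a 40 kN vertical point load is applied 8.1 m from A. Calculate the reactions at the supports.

A_x = 0, A_y = 44.19 kN, B_y = 62.54 kN

Resultant of the triangular load: ½ × 13.25 × 6.3 = 41.7375 kN, acting at 3.3 m from A (one-third of the span from the peak).
Taking moments about A: B_y·11.3 − (½·13.25·6.3)·3.3 − 25·9.8 − 40·8.1 = 0 → B_y = 706.73375/11.3 = 62.5428 ≈ 62.54 kN.
ΣF_y = 0: A_y + 62.5428 − ½·13.25·6.3 − 25 − 40 = 0 → A_y = 44.19 kN.
ΣF_x = 0: no horizontal applied forces, so A_x = 0.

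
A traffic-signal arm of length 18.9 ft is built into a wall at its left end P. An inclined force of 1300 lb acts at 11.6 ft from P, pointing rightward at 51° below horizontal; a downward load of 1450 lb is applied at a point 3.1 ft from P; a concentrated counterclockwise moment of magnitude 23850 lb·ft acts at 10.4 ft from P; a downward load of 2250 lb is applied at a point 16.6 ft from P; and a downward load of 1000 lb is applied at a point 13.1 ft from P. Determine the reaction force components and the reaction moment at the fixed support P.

P_x = -818.1 lb, P_y = 5710 lb, M_P = 42810 lb·ft

ΣF_x = 0: P_x + 1300·cos51° = 0 → P_x = -818.1 lb.
ΣF_y = 0: P_y − 1300·sin51° − 1450 − 2250 − 1000 = 0 → P_y = 5710 lb.
ΣM about P: M_P − 1300·sin51°·11.6 − 1450·3.1 + 23850 − 2250·16.6 − 1000·13.1 = 0 → M_P = 42810 lb·ft.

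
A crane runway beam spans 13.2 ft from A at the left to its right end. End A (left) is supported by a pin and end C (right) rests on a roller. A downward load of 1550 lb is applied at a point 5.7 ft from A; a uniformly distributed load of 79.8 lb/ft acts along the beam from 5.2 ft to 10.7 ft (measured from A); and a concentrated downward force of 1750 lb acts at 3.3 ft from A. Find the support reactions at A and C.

Resultant of the distributed load: 79.8 × 5.5 = 438.9 lb at 7.95 ft from A.
ΣM about A: C_y·13.2 − 1550·5.7 − (79.8·5.5)·7.95 − 1750·3.3 = 0 → C_y = 18099.255/13.2 = 1371.16 ≈ 1371 lb.
ΣF_y = 0: A_y + 1371.16 − 1550 − 79.8·5.5 − 1750 = 0 → A_y = 2368 lb.
ΣF_x = 0: no horizontal applied forces, so A_x = 0.

A_x = 0, A_y = 2368 lb, C_y = 1371 lb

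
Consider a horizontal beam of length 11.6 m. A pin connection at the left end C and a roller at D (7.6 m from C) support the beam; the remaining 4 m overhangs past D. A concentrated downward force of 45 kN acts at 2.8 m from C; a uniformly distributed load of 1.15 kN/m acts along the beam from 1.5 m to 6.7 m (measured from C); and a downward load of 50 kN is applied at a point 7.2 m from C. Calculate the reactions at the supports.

C_x = 0, C_y = 33.81 kN, D_y = 67.17 kN

Resultant of the distributed load: 1.15 × 5.2 = 5.98 kN at 4.1 m from C.
Taking moments about C: D_y·7.6 − 45·2.8 − (1.15·5.2)·4.1 − 50·7.2 = 0 → D_y = 510.518/7.6 = 67.1734 ≈ 67.17 kN.
ΣF_y = 0: C_y + 67.1734 − 45 − 1.15·5.2 − 50 = 0 → C_y = 33.81 kN.
ΣF_x = 0: no horizontal applied forces, so C_x = 0.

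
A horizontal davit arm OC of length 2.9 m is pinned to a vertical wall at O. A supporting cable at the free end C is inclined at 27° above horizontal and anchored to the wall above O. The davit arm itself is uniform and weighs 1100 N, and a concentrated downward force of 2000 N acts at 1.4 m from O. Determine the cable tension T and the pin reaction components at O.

ΣM about O: T·sin27°·2.9 − 1100·1.45 − 2000·1.4 = 0 → T = 4395/(2.9·0.45399) = 3338.22 ≈ 3338 N.
ΣF_x = 0: O_x − T·cos27° = 0 → O_x = 3338.22 × 0.891007 = 2974 N.
ΣF_y = 0: O_y + T·sin27° − 1100 − 2000 = 0 → O_y = 3100 − 3338.22 × 0.45399 = 1584 N.

T = 3338 N, O_x = 2974 N, O_y = 1584 N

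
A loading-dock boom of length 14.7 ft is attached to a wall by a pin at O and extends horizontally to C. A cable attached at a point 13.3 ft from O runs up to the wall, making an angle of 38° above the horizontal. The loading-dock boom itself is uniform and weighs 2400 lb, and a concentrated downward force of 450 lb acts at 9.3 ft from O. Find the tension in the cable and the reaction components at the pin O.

ΣM about O: T·sin38°·13.3 − 2400·7.35 − 450·9.3 = 0 → T = 21825/(13.3·0.615661) = 2665.39 ≈ 2665 lb.
ΣF_x = 0: O_x − T·cos38° = 0 → O_x = 2665.39 × 0.788011 = 2100 lb.
ΣF_y = 0: O_y + T·sin38° − 2400 − 450 = 0 → O_y = 2850 − 2665.39 × 0.615661 = 1209 lb.

T = 2665 lb, O_x = 2100 lb, O_y = 1209 lb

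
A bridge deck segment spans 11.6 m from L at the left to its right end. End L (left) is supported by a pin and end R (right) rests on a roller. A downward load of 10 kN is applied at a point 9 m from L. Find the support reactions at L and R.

Taking moments about L: R_y·11.6 − 10·9 = 0 → R_y = 90/11.6 = 7.75862 ≈ 7.759 kN.
ΣF_y = 0: L_y + 7.75862 − 10 = 0 → L_y = 2.241 kN.
ΣF_x = 0: no horizontal applied forces, so L_x = 0.

L_x = 0, L_y = 2.241 kN, R_y = 7.759 kN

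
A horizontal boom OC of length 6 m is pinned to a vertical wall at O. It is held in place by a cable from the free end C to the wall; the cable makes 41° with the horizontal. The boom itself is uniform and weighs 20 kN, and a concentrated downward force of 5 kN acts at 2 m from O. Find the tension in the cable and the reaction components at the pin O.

ΣM about O: T·sin41°·6 − 20·3 − 5·2 = 0 → T = 70/(6·0.656059) = 17.783 ≈ 17.78 kN.
ΣF_x = 0: O_x − T·cos41° = 0 → O_x = 17.783 × 0.75471 = 13.42 kN.
ΣF_y = 0: O_y + T·sin41° − 20 − 5 = 0 → O_y = 25 − 17.783 × 0.656059 = 13.33 kN.

T = 17.78 kN, O_x = 13.42 kN, O_y = 13.33 kN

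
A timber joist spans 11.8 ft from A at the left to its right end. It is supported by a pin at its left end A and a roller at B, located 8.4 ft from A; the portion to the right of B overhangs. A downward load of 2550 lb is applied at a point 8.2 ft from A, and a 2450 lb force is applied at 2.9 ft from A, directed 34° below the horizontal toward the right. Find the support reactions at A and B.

Taking moments about A: B_y·8.4 − 2550·8.2 − 2450·sin34°·2.9 = 0 → B_y = 24883.1/8.4 = 2962.27 ≈ 2962 lb.
ΣF_y = 0: A_y + 2962.27 − 2550 − 2450·sin34° = 0 → A_y = 957.8 lb.
ΣF_x = 0: A_x + 2450·cos34° = 0 → A_x = -2031 lb.

A_x = -2031 lb, A_y = 957.8 lb, B_y = 2962 lb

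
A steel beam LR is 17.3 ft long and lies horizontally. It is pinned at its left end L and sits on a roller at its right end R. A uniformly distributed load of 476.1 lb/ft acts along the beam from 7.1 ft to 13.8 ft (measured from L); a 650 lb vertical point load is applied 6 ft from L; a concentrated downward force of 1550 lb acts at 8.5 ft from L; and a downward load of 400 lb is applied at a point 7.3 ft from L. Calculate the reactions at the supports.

Resultant of the distributed load: 476.1 × 6.7 = 3189.87 lb at 10.45 ft from L.
Taking moments about L: R_y·17.3 − (476.1·6.7)·10.45 − 650·6 − 1550·8.5 − 400·7.3 = 0 → R_y = 53329.1415/17.3 = 3082.61 ≈ 3083 lb.
ΣF_y = 0: L_y + 3082.61 − 476.1·6.7 − 650 − 1550 − 400 = 0 → L_y = 2707 lb.
ΣF_x = 0: no horizontal applied forces, so L_x = 0.

L_x = 0, L_y = 2707 lb, R_y = 3083 lb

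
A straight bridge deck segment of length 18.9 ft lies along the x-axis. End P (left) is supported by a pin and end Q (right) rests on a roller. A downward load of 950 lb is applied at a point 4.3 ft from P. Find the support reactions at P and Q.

Moments about P: Q_y·18.9 − 950·4.3 = 0 → Q_y = 4085/18.9 = 216.138 ≈ 216.1 lb.
ΣF_y = 0: P_y + 216.138 − 950 = 0 → P_y = 733.9 lb.
ΣF_x = 0: no horizontal applied forces, so P_x = 0.

P_x = 0, P_y = 733.9 lb, Q_y = 216.1 lb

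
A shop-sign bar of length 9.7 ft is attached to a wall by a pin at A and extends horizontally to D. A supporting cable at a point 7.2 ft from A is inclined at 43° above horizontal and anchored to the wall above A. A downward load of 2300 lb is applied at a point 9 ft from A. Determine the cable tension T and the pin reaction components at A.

T = 4216 lb, A_x = 3083 lb, A_y = -575.0 lb

ΣM about A: T·sin43°·7.2 − 2300·9 = 0 → T = 20700/(7.2·0.681998) = 4215.55 ≈ 4216 lb.
ΣF_x = 0: A_x − T·cos43° = 0 → A_x = 4215.55 × 0.731354 = 3083 lb.
ΣF_y = 0: A_y + T·sin43° − 2300 = 0 → A_y = 2300 − 4215.55 × 0.681998 = -575.0 lb.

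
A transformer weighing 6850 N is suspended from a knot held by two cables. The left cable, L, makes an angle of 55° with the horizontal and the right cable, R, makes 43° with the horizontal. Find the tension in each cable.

ΣF_x = 0: −T_L·cos55° + T_R·cos43° = 0 → T_R = 0.784267·T_L.
ΣF_y = 0: T_L·sin55° + T_R·sin43° = 6850.
Substitute: T_L·(0.819152 + 0.784267·0.681998) = 6850 → T_L = 5059.01 ≈ 5059 N.
Then T_R = 0.784267 × 5059.01 = 3968 N.

T_L = 5059 N, T_R = 3968 N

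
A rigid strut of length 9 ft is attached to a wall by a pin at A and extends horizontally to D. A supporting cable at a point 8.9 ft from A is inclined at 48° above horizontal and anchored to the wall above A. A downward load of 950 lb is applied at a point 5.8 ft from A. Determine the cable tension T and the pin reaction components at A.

ΣM about A: T·sin48°·8.9 − 950·5.8 = 0 → T = 5510/(8.9·0.743145) = 833.083 ≈ 833.1 lb.
ΣF_x = 0: A_x − T·cos48° = 0 → A_x = 833.083 × 0.669131 = 557.4 lb.
ΣF_y = 0: A_y + T·sin48° − 950 = 0 → A_y = 950 − 833.083 × 0.743145 = 330.9 lb.

T = 833.1 lb, A_x = 557.4 lb, A_y = 330.9 lb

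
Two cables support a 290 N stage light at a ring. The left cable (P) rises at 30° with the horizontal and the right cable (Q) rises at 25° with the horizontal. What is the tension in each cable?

ΣF_x = 0: −T_P·cos30° + T_Q·cos25° = 0 → T_Q = 0.955553·T_P.
ΣF_y = 0: T_P·sin30° + T_Q·sin25° = 290.
Substitute: T_P·(0.5 + 0.955553·0.422618) = 290 → T_P = 320.855 ≈ 320.9 N.
Then T_Q = 0.955553 × 320.855 = 306.6 N.

T_P = 320.9 N, T_Q = 306.6 N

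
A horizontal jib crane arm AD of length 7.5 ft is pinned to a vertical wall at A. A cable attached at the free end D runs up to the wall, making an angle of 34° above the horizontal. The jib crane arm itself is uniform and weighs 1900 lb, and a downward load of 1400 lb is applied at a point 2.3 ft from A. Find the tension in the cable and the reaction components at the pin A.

ΣM about A: T·sin34°·7.5 − 1900·3.75 − 1400·2.3 = 0 → T = 10345/(7.5·0.559193) = 2466.65 ≈ 2467 lb.
ΣF_x = 0: A_x − T·cos34° = 0 → A_x = 2466.65 × 0.829038 = 2045 lb.
ΣF_y = 0: A_y + T·sin34° − 1900 − 1400 = 0 → A_y = 3300 − 2466.65 × 0.559193 = 1921 lb.

T = 2467 lb, A_x = 2045 lb, A_y = 1921 lb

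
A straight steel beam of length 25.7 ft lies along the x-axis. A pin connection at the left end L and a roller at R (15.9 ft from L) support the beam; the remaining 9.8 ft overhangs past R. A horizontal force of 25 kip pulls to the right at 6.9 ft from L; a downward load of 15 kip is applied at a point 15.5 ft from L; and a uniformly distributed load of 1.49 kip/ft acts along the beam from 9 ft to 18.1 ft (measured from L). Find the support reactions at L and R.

L_x = -25.00 kip, L_y = 2.381 kip, R_y = 26.18 kip

Resultant of the distributed load: 1.49 × 9.1 = 13.559 kip at 13.55 ft from L.
Taking moments about L: R_y·15.9 − 15·15.5 − (1.49·9.1)·13.55 = 0 → R_y = 416.22445/15.9 = 26.1776 ≈ 26.18 kip.
ΣF_y = 0: L_y + 26.1776 − 15 − 1.49·9.1 = 0 → L_y = 2.381 kip.
ΣF_x = 0: L_x + 25 = 0 → L_x = -25.00 kip.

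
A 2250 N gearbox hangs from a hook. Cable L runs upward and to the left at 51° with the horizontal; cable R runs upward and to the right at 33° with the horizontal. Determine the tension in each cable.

T_L = 1897 N, T_R = 1424 N

ΣF_x = 0: −T_L·cos51° + T_R·cos33° = 0 → T_R = 0.750379·T_L.
ΣF_y = 0: T_L·sin51° + T_R·sin33° = 2250.
Substitute: T_L·(0.777146 + 0.750379·0.544639) = 2250 → T_L = 1897.4 ≈ 1897 N.
Then T_R = 0.750379 × 1897.4 = 1424 N.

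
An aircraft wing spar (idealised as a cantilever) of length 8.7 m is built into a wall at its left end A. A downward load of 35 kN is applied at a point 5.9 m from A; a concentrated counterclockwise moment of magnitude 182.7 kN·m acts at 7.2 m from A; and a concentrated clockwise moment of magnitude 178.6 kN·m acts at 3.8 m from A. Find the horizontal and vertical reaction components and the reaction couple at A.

ΣF_x = 0: A_x = 0.
ΣF_y = 0: A_y − 35 = 0 → A_y = 35.00 kN.
ΣM about A: M_A − 35·5.9 + 182.7 − 178.6 = 0 → M_A = 202.4 kN·m.

A_x = 0, A_y = 35.00 kN, M_A = 202.4 kN·m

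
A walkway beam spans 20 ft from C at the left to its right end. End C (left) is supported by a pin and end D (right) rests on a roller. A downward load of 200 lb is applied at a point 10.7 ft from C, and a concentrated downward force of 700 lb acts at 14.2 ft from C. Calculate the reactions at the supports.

Taking moments about C: D_y·20 − 200·10.7 − 700·14.2 = 0 → D_y = 12080/20 = 604.0 lb.
ΣF_y = 0: C_y + 604 − 200 − 700 = 0 → C_y = 296.0 lb.
ΣF_x = 0: no horizontal applied forces, so C_x = 0.

C_x = 0, C_y = 296.0 lb, D_y = 604.0 lb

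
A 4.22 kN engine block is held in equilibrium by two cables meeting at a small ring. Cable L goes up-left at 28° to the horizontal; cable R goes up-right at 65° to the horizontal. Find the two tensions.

T_L = 1.786 kN, T_R = 3.731 kN

ΣF_x = 0: −T_L·cos28° + T_R·cos65° = 0 → T_R = 2.08923·T_L.
ΣF_y = 0: T_L·sin28° + T_R·sin65° = 4.22.
Substitute: T_L·(0.469472 + 2.08923·0.906308) = 4.22 → T_L = 1.7859 ≈ 1.786 kN.
Then T_R = 2.08923 × 1.7859 = 3.731 kN.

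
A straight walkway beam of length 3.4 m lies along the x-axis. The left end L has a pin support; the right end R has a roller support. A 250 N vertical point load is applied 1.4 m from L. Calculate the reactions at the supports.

ΣM about L: R_y·3.4 − 250·1.4 = 0 → R_y = 350/3.4 = 102.941 ≈ 102.9 N.
ΣF_y = 0: L_y + 102.941 − 250 = 0 → L_y = 147.1 N.
ΣF_x = 0: no horizontal applied forces, so L_x = 0.

L_x = 0, L_y = 147.1 N, R_y = 102.9 N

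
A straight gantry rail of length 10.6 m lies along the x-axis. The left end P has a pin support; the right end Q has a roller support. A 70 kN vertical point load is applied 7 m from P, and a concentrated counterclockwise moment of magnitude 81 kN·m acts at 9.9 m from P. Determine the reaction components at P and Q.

P_x = 0, P_y = 31.42 kN, Q_y = 38.58 kN

Moments about P: Q_y·10.6 − 70·7 + 81 = 0 → Q_y = 409/10.6 = 38.5849 ≈ 38.58 kN.
ΣF_y = 0: P_y + 38.5849 − 70 = 0 → P_y = 31.42 kN.
ΣF_x = 0: no horizontal applied forces, so P_x = 0.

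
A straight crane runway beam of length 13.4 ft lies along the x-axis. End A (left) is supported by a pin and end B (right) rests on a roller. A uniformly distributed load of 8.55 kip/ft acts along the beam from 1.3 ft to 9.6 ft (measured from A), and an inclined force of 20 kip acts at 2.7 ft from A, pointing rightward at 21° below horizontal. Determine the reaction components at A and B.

A_x = -18.67 kip, A_y = 47.83 kip, B_y = 30.31 kip

Resultant of the distributed load: 8.55 × 8.3 = 70.965 kip at 5.45 ft from A.
Moments about A: B_y·13.4 − (8.55·8.3)·5.45 − 20·sin21°·2.7 = 0 → B_y = 406.111/13.4 = 30.3068 ≈ 30.31 kip.
ΣF_y = 0: A_y + 30.3068 − 8.55·8.3 − 20·sin21° = 0 → A_y = 47.83 kip.
ΣF_x = 0: A_x + 20·cos21° = 0 → A_x = -18.67 kip.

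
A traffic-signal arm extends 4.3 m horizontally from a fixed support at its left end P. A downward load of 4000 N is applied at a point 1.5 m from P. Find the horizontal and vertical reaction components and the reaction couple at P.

ΣF_x = 0: P_x = 0.
ΣF_y = 0: P_y − 4000 = 0 → P_y = 4000 N.
ΣM about P: M_P − 4000·1.5 = 0 → M_P = 6000 N·m.

P_x = 0, P_y = 4000 N, M_P = 6000 N·m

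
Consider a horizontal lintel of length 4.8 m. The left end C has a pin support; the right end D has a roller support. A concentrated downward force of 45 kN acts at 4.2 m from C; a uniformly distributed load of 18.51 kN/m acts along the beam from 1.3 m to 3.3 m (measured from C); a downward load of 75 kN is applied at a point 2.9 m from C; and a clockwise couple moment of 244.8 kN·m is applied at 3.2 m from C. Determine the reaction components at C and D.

Resultant of the distributed load: 18.51 × 2 = 37.02 kN at 2.3 m from C.
ΣM about C: D_y·4.8 − 45·4.2 − (18.51·2)·2.3 − 75·2.9 − 244.8 = 0 → D_y = 736.446/4.8 = 153.426 ≈ 153.4 kN.
ΣF_y = 0: C_y + 153.426 − 45 − 18.51·2 − 75 = 0 → C_y = 3.594 kN.
ΣF_x = 0: no horizontal applied forces, so C_x = 0.

C_x = 0, C_y = 3.594 kN, D_y = 153.4 kN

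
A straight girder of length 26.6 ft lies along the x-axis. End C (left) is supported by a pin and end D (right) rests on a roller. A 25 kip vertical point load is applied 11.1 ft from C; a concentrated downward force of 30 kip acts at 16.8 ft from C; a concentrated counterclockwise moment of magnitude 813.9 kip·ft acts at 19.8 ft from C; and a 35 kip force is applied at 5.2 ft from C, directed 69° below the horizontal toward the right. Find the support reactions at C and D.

ΣM about C: D_y·26.6 − 25·11.1 − 30·16.8 + 813.9 − 35·sin69°·5.2 = 0 → D_y = 137.512/26.6 = 5.16962 ≈ 5.170 kip.
ΣF_y = 0: C_y + 5.16962 − 25 − 30 − 35·sin69° = 0 → C_y = 82.51 kip.
ΣF_x = 0: C_x + 35·cos69° = 0 → C_x = -12.54 kip.

C_x = -12.54 kip, C_y = 82.51 kip, D_y = 5.170 kip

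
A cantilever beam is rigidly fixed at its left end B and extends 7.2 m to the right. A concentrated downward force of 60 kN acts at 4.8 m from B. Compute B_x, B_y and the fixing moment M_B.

ΣF_x = 0: B_x = 0.
ΣF_y = 0: B_y − 60 = 0 → B_y = 60.00 kN.
ΣM about B: M_B − 60·4.8 = 0 → M_B = 288.0 kN·m.

B_x = 0, B_y = 60.00 kN, M_B = 288.0 kN·m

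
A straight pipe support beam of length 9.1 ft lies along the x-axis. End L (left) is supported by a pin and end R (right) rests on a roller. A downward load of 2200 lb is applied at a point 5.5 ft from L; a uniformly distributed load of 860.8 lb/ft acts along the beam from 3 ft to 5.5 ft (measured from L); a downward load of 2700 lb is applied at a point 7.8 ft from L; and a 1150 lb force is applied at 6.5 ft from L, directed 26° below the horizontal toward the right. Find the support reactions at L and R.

Resultant of the distributed load: 860.8 × 2.5 = 2152 lb at 4.25 ft from L.
ΣM about L: R_y·9.1 − 2200·5.5 − (860.8·2.5)·4.25 − 2700·7.8 − 1150·sin26°·6.5 = 0 → R_y = 45582.8/9.1 = 5009.1 ≈ 5009 lb.
ΣF_y = 0: L_y + 5009.1 − 2200 − 860.8·2.5 − 2700 − 1150·sin26° = 0 → L_y = 2547 lb.
ΣF_x = 0: L_x + 1150·cos26° = 0 → L_x = -1034 lb.

L_x = -1034 lb, L_y = 2547 lb, R_y = 5009 lb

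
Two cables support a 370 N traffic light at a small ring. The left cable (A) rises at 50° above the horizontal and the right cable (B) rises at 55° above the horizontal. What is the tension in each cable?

T_A = 219.7 N, T_B = 246.2 N

ΣF_x = 0: −T_A·cos50° + T_B·cos55° = 0 → T_B = 1.12067·T_A.
ΣF_y = 0: T_A·sin50° + T_B·sin55° = 370.
Substitute: T_A·(0.766044 + 1.12067·0.819152) = 370 → T_A = 219.709 ≈ 219.7 N.
Then T_B = 1.12067 × 219.709 = 246.2 N.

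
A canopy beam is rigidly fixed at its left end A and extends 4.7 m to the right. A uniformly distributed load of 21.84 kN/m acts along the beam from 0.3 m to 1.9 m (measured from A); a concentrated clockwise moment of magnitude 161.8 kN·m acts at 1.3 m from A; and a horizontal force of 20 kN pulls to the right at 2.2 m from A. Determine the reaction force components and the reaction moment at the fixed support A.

A_x = -20.00 kN, A_y = 34.94 kN, M_A = 200.2 kN·m

Resultant of the distributed load: 21.84 × 1.6 = 34.944 kN at 1.1 m from A.
ΣF_x = 0: A_x + 20 = 0 → A_x = -20.00 kN.
ΣF_y = 0: A_y − 21.84·1.6 = 0 → A_y = 34.94 kN.
ΣM about A: M_A − (21.84·1.6)·1.1 − 161.8 = 0 → M_A = 200.2 kN·m.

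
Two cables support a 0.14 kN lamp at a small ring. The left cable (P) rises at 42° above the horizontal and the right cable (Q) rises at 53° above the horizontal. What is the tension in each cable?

ΣF_x = 0: −T_P·cos42° + T_Q·cos53° = 0 → T_Q = 1.23484·T_P.
ΣF_y = 0: T_P·sin42° + T_Q·sin53° = 0.14.
Substitute: T_P·(0.669131 + 1.23484·0.798636) = 0.14 → T_P = 0.0845759 ≈ 0.08458 kN.
Then T_Q = 1.23484 × 0.0845759 = 0.1044 kN.

T_P = 0.08458 kN, T_Q = 0.1044 kN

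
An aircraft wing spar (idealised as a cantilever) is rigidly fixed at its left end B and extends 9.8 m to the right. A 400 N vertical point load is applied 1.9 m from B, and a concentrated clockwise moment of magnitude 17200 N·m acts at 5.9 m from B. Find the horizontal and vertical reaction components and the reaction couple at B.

B_x = 0, B_y = 400.0 N, M_B = 17960 N·m

ΣF_x = 0: B_x = 0.
ΣF_y = 0: B_y − 400 = 0 → B_y = 400.0 N.
ΣM about B: M_B − 400·1.9 − 17200 = 0 → M_B = 17960 N·m.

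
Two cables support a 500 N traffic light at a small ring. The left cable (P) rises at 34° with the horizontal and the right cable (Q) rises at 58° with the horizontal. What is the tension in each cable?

ΣF_x = 0: −T_P·cos34° + T_Q·cos58° = 0 → T_Q = 1.56446·T_P.
ΣF_y = 0: T_P·sin34° + T_Q·sin58° = 500.
Substitute: T_P·(0.559193 + 1.56446·0.848048) = 500 → T_P = 265.121 ≈ 265.1 N.
Then T_Q = 1.56446 × 265.121 = 414.8 N.

T_P = 265.1 N, T_Q = 414.8 N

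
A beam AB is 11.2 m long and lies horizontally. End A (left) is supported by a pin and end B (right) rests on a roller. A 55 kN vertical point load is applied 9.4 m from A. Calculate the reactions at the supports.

A_x = 0, A_y = 8.839 kN, B_y = 46.16 kN

ΣM about A: B_y·11.2 − 55·9.4 = 0 → B_y = 517/11.2 = 46.1607 ≈ 46.16 kN.
ΣF_y = 0: A_y + 46.1607 − 55 = 0 → A_y = 8.839 kN.
ΣF_x = 0: no horizontal applied forces, so A_x = 0.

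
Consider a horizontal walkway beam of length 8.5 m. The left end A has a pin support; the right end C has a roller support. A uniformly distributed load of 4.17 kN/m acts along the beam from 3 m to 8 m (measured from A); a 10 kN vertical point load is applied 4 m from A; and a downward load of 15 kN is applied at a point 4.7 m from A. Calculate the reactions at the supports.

A_x = 0, A_y = 19.36 kN, C_y = 26.49 kN

Resultant of the distributed load: 4.17 × 5 = 20.85 kN at 5.5 m from A.
Taking moments about A: C_y·8.5 − (4.17·5)·5.5 − 10·4 − 15·4.7 = 0 → C_y = 225.175/8.5 = 26.4912 ≈ 26.49 kN.
ΣF_y = 0: A_y + 26.4912 − 4.17·5 − 10 − 15 = 0 → A_y = 19.36 kN.
ΣF_x = 0: no horizontal applied forces, so A_x = 0.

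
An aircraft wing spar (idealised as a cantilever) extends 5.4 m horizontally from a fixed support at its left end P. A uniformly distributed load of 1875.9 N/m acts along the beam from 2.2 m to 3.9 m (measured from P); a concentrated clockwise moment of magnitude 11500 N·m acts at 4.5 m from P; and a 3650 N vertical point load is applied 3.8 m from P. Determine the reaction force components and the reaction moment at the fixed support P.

P_x = 0, P_y = 6839 N, M_P = 35100 N·m

Resultant of the distributed load: 1875.9 × 1.7 = 3189.03 N at 3.05 m from P.
ΣF_x = 0: P_x = 0.
ΣF_y = 0: P_y − 1875.9·1.7 − 3650 = 0 → P_y = 6839 N.
ΣM about P: M_P − (1875.9·1.7)·3.05 − 11500 − 3650·3.8 = 0 → M_P = 35100 N·m.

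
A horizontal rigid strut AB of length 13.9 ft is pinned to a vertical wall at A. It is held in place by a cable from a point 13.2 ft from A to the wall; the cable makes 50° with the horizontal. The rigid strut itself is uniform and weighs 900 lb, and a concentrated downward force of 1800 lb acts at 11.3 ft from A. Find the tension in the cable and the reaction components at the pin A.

ΣM about A: T·sin50°·13.2 − 900·6.95 − 1800·11.3 = 0 → T = 26595/(13.2·0.766044) = 2630.1 ≈ 2630 lb.
ΣF_x = 0: A_x − T·cos50° = 0 → A_x = 2630.1 × 0.642788 = 1691 lb.
ΣF_y = 0: A_y + T·sin50° − 900 − 1800 = 0 → A_y = 2700 − 2630.1 × 0.766044 = 685.2 lb.

T = 2630 lb, A_x = 1691 lb, A_y = 685.2 lb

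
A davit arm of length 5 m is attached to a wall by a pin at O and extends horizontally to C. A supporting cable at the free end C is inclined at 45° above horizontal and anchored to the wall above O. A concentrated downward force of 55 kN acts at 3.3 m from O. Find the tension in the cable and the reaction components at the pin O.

ΣM about O: T·sin45°·5 − 55·3.3 = 0 → T = 181.5/(5·0.707107) = 51.3359 ≈ 51.34 kN.
ΣF_x = 0: O_x − T·cos45° = 0 → O_x = 51.3359 × 0.707107 = 36.30 kN.
ΣF_y = 0: O_y + T·sin45° − 55 = 0 → O_y = 55 − 51.3359 × 0.707107 = 18.70 kN.

T = 51.34 kN, O_x = 36.30 kN, O_y = 18.70 kN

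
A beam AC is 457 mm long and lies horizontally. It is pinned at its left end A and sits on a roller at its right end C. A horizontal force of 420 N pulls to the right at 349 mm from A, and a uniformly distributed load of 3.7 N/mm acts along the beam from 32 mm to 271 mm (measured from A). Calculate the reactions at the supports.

A_x = -420.0 N, A_y = 591.1 N, C_y = 293.2 N

Resultant of the distributed load: 3.7 × 239 = 884.3 N at 151.5 mm from A.
Taking moments about A: C_y·457 − (3.7·239)·151.5 = 0 → C_y = 133971.45/457 = 293.154 ≈ 293.2 N.
ΣF_y = 0: A_y + 293.154 − 3.7·239 = 0 → A_y = 591.1 N.
ΣF_x = 0: A_x + 420 = 0 → A_x = -420.0 N.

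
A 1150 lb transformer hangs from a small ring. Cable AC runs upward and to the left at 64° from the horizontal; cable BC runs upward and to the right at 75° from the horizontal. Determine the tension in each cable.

ΣF_x = 0: −T_AC·cos64° + T_BC·cos75° = 0 → T_BC = 1.69374·T_AC.
ΣF_y = 0: T_AC·sin64° + T_BC·sin75° = 1150.
Substitute: T_AC·(0.898794 + 1.69374·0.965926) = 1150 → T_AC = 453.681 ≈ 453.7 lb.
Then T_BC = 1.69374 × 453.681 = 768.4 lb.

T_AC = 453.7 lb, T_BC = 768.4 lb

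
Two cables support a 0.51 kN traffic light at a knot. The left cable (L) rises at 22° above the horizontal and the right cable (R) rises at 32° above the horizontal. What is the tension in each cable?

ΣF_x = 0: −T_L·cos22° + T_R·cos32° = 0 → T_R = 1.09332·T_L.
ΣF_y = 0: T_L·sin22° + T_R·sin32° = 0.51.
Substitute: T_L·(0.374607 + 1.09332·0.529919) = 0.51 → T_L = 0.534604 ≈ 0.5346 kN.
Then T_R = 1.09332 × 0.534604 = 0.5845 kN.

T_L = 0.5346 kN, T_R = 0.5845 kN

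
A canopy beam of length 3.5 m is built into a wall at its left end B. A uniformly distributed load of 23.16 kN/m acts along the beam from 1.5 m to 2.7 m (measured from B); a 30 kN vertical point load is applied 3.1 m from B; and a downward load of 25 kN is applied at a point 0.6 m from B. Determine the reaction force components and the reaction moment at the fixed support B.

B_x = 0, B_y = 82.79 kN, M_B = 166.4 kN·m

Resultant of the distributed load: 23.16 × 1.2 = 27.792 kN at 2.1 m from B.
ΣF_x = 0: B_x = 0.
ΣF_y = 0: B_y − 23.16·1.2 − 30 − 25 = 0 → B_y = 82.79 kN.
ΣM about B: M_B − (23.16·1.2)·2.1 − 30·3.1 − 25·0.6 = 0 → M_B = 166.4 kN·m.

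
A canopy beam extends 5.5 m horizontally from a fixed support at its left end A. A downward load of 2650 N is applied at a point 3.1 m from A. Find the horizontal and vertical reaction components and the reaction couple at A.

A_x = 0, A_y = 2650 N, M_A = 8215 N·m

ΣF_x = 0: A_x = 0.
ΣF_y = 0: A_y − 2650 = 0 → A_y = 2650 N.
ΣM about A: M_A − 2650·3.1 = 0 → M_A = 8215 N·m.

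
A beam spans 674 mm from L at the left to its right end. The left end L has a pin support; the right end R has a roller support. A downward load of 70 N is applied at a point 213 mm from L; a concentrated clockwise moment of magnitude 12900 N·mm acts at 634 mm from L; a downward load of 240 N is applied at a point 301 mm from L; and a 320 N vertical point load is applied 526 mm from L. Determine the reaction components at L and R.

L_x = 0, L_y = 231.8 N, R_y = 398.2 N

Moments about L: R_y·674 − 70·213 − 12900 − 240·301 − 320·526 = 0 → R_y = 268370/674 = 398.175 ≈ 398.2 N.
ΣF_y = 0: L_y + 398.175 − 70 − 240 − 320 = 0 → L_y = 231.8 N.
ΣF_x = 0: no horizontal applied forces, so L_x = 0.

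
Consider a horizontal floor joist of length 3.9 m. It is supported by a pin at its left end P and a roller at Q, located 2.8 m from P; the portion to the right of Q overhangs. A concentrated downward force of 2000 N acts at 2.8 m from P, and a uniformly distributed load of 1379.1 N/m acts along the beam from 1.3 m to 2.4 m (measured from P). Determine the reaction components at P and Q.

P_x = 0, P_y = 514.7 N, Q_y = 3002 N

Resultant of the distributed load: 1379.1 × 1.1 = 1517.01 N at 1.85 m from P.
ΣM about P: Q_y·2.8 − 2000·2.8 − (1379.1·1.1)·1.85 = 0 → Q_y = 8406.4685/2.8 = 3002.31 ≈ 3002 N.
ΣF_y = 0: P_y + 3002.31 − 2000 − 1379.1·1.1 = 0 → P_y = 514.7 N.
ΣF_x = 0: no horizontal applied forces, so P_x = 0.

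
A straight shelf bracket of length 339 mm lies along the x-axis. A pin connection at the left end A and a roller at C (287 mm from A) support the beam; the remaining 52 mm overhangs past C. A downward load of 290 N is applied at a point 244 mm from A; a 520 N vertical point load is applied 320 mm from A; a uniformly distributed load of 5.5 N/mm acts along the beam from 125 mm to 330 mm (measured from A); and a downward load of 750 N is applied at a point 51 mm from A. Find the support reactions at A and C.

Resultant of the distributed load: 5.5 × 205 = 1127.5 N at 227.5 mm from A.
Moments about A: C_y·287 − 290·244 − 520·320 − (5.5·205)·227.5 − 750·51 = 0 → C_y = 531916.25/287 = 1853.37 ≈ 1853 N.
ΣF_y = 0: A_y + 1853.37 − 290 − 520 − 5.5·205 − 750 = 0 → A_y = 834.1 N.
ΣF_x = 0: no horizontal applied forces, so A_x = 0.

A_x = 0, A_y = 834.1 N, C_y = 1853 N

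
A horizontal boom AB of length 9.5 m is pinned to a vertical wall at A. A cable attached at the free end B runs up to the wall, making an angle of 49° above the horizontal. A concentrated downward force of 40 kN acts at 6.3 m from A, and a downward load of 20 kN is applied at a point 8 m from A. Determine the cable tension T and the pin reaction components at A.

T = 57.46 kN, A_x = 37.70 kN, A_y = 16.63 kN

ΣM about A: T·sin49°·9.5 − 40·6.3 − 20·8 = 0 → T = 412/(9.5·0.75471) = 57.4637 ≈ 57.46 kN.
ΣF_x = 0: A_x − T·cos49° = 0 → A_x = 57.4637 × 0.656059 = 37.70 kN.
ΣF_y = 0: A_y + T·sin49° − 40 − 20 = 0 → A_y = 60 − 57.4637 × 0.75471 = 16.63 kN.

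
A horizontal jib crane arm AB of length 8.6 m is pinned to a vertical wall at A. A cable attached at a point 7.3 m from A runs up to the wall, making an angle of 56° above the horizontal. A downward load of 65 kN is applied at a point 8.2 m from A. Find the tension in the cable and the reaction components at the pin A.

T = 88.07 kN, A_x = 49.25 kN, A_y = -8.014 kN

ΣM about A: T·sin56°·7.3 − 65·8.2 = 0 → T = 533/(7.3·0.829038) = 88.0704 ≈ 88.07 kN.
ΣF_x = 0: A_x − T·cos56° = 0 → A_x = 88.0704 × 0.559193 = 49.25 kN.
ΣF_y = 0: A_y + T·sin56° − 65 = 0 → A_y = 65 − 88.0704 × 0.829038 = -8.014 kN.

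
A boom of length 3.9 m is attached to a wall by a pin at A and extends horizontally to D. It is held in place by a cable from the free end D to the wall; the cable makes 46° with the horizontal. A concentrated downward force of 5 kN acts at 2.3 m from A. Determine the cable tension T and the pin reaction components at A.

ΣM about A: T·sin46°·3.9 − 5·2.3 = 0 → T = 11.5/(3.9·0.71934) = 4.0992 ≈ 4.099 kN.
ΣF_x = 0: A_x − T·cos46° = 0 → A_x = 4.0992 × 0.694658 = 2.848 kN.
ΣF_y = 0: A_y + T·sin46° − 5 = 0 → A_y = 5 − 4.0992 × 0.71934 = 2.051 kN.

T = 4.099 kN, A_x = 2.848 kN, A_y = 2.051 kN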